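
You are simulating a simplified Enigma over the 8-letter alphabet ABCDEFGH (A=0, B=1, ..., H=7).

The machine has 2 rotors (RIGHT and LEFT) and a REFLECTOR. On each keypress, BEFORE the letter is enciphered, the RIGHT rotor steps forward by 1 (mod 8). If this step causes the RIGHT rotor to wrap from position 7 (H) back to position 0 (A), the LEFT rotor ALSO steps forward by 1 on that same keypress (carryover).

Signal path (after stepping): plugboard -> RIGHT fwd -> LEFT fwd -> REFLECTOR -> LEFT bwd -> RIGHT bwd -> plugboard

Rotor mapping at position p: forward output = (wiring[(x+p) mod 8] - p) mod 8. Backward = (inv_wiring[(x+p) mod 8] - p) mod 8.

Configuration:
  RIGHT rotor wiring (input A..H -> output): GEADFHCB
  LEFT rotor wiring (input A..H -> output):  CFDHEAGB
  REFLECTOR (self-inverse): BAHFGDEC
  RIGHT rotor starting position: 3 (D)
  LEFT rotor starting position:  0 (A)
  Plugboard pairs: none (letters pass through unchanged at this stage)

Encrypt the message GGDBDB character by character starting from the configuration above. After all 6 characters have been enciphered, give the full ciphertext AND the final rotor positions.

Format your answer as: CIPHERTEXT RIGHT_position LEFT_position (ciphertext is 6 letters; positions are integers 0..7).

Answer: CCACEE 1 1

Derivation:
Char 1 ('G'): step: R->4, L=0; G->plug->G->R->E->L->E->refl->G->L'->G->R'->C->plug->C
Char 2 ('G'): step: R->5, L=0; G->plug->G->R->G->L->G->refl->E->L'->E->R'->C->plug->C
Char 3 ('D'): step: R->6, L=0; D->plug->D->R->G->L->G->refl->E->L'->E->R'->A->plug->A
Char 4 ('B'): step: R->7, L=0; B->plug->B->R->H->L->B->refl->A->L'->F->R'->C->plug->C
Char 5 ('D'): step: R->0, L->1 (L advanced); D->plug->D->R->D->L->D->refl->F->L'->F->R'->E->plug->E
Char 6 ('B'): step: R->1, L=1; B->plug->B->R->H->L->B->refl->A->L'->G->R'->E->plug->E
Final: ciphertext=CCACEE, RIGHT=1, LEFT=1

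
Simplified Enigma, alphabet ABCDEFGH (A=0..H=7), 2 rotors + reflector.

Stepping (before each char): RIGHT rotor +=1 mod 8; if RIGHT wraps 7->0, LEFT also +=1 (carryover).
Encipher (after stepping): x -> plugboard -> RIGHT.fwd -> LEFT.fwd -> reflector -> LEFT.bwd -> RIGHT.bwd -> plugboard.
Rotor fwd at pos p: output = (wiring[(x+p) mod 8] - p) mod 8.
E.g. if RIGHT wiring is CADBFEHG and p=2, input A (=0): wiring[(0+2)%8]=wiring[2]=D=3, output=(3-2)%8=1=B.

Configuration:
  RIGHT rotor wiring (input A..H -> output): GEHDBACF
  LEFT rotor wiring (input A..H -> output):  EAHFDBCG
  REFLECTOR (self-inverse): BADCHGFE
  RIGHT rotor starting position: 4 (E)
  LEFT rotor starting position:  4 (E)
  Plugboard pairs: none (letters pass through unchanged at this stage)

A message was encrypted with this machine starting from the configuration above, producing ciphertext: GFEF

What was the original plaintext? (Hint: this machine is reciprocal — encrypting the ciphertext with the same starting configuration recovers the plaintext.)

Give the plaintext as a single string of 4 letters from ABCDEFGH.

Answer: ACBD

Derivation:
Char 1 ('G'): step: R->5, L=4; G->plug->G->R->G->L->D->refl->C->L'->D->R'->A->plug->A
Char 2 ('F'): step: R->6, L=4; F->plug->F->R->F->L->E->refl->H->L'->A->R'->C->plug->C
Char 3 ('E'): step: R->7, L=4; E->plug->E->R->E->L->A->refl->B->L'->H->R'->B->plug->B
Char 4 ('F'): step: R->0, L->5 (L advanced); F->plug->F->R->A->L->E->refl->H->L'->D->R'->D->plug->D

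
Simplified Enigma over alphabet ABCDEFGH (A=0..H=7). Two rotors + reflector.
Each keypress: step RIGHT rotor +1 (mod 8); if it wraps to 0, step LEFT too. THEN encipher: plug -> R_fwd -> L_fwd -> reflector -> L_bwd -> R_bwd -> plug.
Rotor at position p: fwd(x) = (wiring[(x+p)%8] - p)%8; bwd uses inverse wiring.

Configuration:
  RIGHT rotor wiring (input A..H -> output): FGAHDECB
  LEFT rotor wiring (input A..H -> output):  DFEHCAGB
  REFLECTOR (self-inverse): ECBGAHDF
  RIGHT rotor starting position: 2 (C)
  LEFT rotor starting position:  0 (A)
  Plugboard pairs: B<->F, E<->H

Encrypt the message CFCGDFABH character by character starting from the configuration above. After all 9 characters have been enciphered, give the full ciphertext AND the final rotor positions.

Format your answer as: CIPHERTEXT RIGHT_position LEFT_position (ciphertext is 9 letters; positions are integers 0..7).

Char 1 ('C'): step: R->3, L=0; C->plug->C->R->B->L->F->refl->H->L'->D->R'->G->plug->G
Char 2 ('F'): step: R->4, L=0; F->plug->B->R->A->L->D->refl->G->L'->G->R'->C->plug->C
Char 3 ('C'): step: R->5, L=0; C->plug->C->R->E->L->C->refl->B->L'->H->R'->A->plug->A
Char 4 ('G'): step: R->6, L=0; G->plug->G->R->F->L->A->refl->E->L'->C->R'->E->plug->H
Char 5 ('D'): step: R->7, L=0; D->plug->D->R->B->L->F->refl->H->L'->D->R'->H->plug->E
Char 6 ('F'): step: R->0, L->1 (L advanced); F->plug->B->R->G->L->A->refl->E->L'->A->R'->C->plug->C
Char 7 ('A'): step: R->1, L=1; A->plug->A->R->F->L->F->refl->H->L'->E->R'->H->plug->E
Char 8 ('B'): step: R->2, L=1; B->plug->F->R->H->L->C->refl->B->L'->D->R'->G->plug->G
Char 9 ('H'): step: R->3, L=1; H->plug->E->R->G->L->A->refl->E->L'->A->R'->B->plug->F
Final: ciphertext=GCAHECEGF, RIGHT=3, LEFT=1

Answer: GCAHECEGF 3 1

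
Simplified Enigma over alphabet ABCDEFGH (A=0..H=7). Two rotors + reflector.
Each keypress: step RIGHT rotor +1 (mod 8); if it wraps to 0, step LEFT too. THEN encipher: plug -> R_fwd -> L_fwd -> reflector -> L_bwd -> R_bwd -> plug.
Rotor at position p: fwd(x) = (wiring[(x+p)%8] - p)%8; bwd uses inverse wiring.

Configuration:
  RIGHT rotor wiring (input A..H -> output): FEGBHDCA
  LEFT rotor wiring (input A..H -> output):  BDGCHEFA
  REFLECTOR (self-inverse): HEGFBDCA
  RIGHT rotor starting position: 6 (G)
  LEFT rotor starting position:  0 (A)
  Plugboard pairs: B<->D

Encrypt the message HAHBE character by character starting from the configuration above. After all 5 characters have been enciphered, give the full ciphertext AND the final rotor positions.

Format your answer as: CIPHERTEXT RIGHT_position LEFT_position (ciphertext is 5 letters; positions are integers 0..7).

Char 1 ('H'): step: R->7, L=0; H->plug->H->R->D->L->C->refl->G->L'->C->R'->E->plug->E
Char 2 ('A'): step: R->0, L->1 (L advanced); A->plug->A->R->F->L->E->refl->B->L'->C->R'->G->plug->G
Char 3 ('H'): step: R->1, L=1; H->plug->H->R->E->L->D->refl->F->L'->B->R'->F->plug->F
Char 4 ('B'): step: R->2, L=1; B->plug->D->R->B->L->F->refl->D->L'->E->R'->A->plug->A
Char 5 ('E'): step: R->3, L=1; E->plug->E->R->F->L->E->refl->B->L'->C->R'->F->plug->F
Final: ciphertext=EGFAF, RIGHT=3, LEFT=1

Answer: EGFAF 3 1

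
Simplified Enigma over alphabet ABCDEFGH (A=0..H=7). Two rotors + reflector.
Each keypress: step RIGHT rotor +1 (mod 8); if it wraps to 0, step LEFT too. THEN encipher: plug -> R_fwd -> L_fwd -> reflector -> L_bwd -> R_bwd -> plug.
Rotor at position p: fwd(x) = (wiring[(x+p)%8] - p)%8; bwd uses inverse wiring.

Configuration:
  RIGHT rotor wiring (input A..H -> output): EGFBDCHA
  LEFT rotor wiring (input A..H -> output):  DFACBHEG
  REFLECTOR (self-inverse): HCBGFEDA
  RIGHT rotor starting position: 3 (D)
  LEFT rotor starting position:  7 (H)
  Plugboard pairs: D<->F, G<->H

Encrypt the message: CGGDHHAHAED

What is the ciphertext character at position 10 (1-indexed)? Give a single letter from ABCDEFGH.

Char 1 ('C'): step: R->4, L=7; C->plug->C->R->D->L->B->refl->C->L'->F->R'->H->plug->G
Char 2 ('G'): step: R->5, L=7; G->plug->H->R->G->L->A->refl->H->L'->A->R'->F->plug->D
Char 3 ('G'): step: R->6, L=7; G->plug->H->R->E->L->D->refl->G->L'->C->R'->B->plug->B
Char 4 ('D'): step: R->7, L=7; D->plug->F->R->E->L->D->refl->G->L'->C->R'->E->plug->E
Char 5 ('H'): step: R->0, L->0 (L advanced); H->plug->G->R->H->L->G->refl->D->L'->A->R'->H->plug->G
Char 6 ('H'): step: R->1, L=0; H->plug->G->R->H->L->G->refl->D->L'->A->R'->C->plug->C
Char 7 ('A'): step: R->2, L=0; A->plug->A->R->D->L->C->refl->B->L'->E->R'->H->plug->G
Char 8 ('H'): step: R->3, L=0; H->plug->G->R->D->L->C->refl->B->L'->E->R'->D->plug->F
Char 9 ('A'): step: R->4, L=0; A->plug->A->R->H->L->G->refl->D->L'->A->R'->E->plug->E
Char 10 ('E'): step: R->5, L=0; E->plug->E->R->B->L->F->refl->E->L'->G->R'->H->plug->G

G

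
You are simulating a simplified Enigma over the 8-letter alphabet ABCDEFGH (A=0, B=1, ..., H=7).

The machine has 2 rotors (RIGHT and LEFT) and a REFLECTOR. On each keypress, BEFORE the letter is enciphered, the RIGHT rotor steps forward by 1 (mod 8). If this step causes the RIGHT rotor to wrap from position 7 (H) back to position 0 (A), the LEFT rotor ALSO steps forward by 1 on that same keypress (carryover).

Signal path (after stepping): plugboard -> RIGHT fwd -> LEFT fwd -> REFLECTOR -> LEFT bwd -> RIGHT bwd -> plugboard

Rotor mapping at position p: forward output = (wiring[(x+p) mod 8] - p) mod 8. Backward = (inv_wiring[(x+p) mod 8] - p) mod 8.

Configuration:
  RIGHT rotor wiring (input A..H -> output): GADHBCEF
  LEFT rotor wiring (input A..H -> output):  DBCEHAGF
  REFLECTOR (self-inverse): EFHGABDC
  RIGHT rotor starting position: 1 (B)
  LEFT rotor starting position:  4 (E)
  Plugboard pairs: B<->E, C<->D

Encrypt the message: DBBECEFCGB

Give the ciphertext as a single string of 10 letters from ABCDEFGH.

Answer: AAFCHDGFBA

Derivation:
Char 1 ('D'): step: R->2, L=4; D->plug->C->R->H->L->A->refl->E->L'->B->R'->A->plug->A
Char 2 ('B'): step: R->3, L=4; B->plug->E->R->C->L->C->refl->H->L'->E->R'->A->plug->A
Char 3 ('B'): step: R->4, L=4; B->plug->E->R->C->L->C->refl->H->L'->E->R'->F->plug->F
Char 4 ('E'): step: R->5, L=4; E->plug->B->R->H->L->A->refl->E->L'->B->R'->D->plug->C
Char 5 ('C'): step: R->6, L=4; C->plug->D->R->C->L->C->refl->H->L'->E->R'->H->plug->H
Char 6 ('E'): step: R->7, L=4; E->plug->B->R->H->L->A->refl->E->L'->B->R'->C->plug->D
Char 7 ('F'): step: R->0, L->5 (L advanced); F->plug->F->R->C->L->A->refl->E->L'->E->R'->G->plug->G
Char 8 ('C'): step: R->1, L=5; C->plug->D->R->A->L->D->refl->G->L'->D->R'->F->plug->F
Char 9 ('G'): step: R->2, L=5; G->plug->G->R->E->L->E->refl->A->L'->C->R'->E->plug->B
Char 10 ('B'): step: R->3, L=5; B->plug->E->R->C->L->A->refl->E->L'->E->R'->A->plug->A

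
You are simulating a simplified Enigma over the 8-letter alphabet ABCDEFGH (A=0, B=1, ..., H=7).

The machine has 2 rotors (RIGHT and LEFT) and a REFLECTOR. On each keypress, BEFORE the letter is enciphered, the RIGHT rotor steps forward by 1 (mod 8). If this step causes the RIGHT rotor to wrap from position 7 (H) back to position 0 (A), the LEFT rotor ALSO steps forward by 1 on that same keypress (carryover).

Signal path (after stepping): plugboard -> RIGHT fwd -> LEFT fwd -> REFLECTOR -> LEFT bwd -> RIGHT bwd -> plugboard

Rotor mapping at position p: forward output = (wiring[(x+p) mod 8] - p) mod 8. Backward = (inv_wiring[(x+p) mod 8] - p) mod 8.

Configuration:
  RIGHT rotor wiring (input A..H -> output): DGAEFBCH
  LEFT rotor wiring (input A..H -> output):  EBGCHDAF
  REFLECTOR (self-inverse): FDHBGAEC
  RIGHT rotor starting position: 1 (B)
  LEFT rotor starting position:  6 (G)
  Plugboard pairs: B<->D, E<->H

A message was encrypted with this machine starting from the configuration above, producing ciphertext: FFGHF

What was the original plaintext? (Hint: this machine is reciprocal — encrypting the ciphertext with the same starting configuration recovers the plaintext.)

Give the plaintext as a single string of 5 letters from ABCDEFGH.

Char 1 ('F'): step: R->2, L=6; F->plug->F->R->F->L->E->refl->G->L'->C->R'->B->plug->D
Char 2 ('F'): step: R->3, L=6; F->plug->F->R->A->L->C->refl->H->L'->B->R'->A->plug->A
Char 3 ('G'): step: R->4, L=6; G->plug->G->R->E->L->A->refl->F->L'->H->R'->E->plug->H
Char 4 ('H'): step: R->5, L=6; H->plug->E->R->B->L->H->refl->C->L'->A->R'->H->plug->E
Char 5 ('F'): step: R->6, L=6; F->plug->F->R->G->L->B->refl->D->L'->D->R'->H->plug->E

Answer: DAHEE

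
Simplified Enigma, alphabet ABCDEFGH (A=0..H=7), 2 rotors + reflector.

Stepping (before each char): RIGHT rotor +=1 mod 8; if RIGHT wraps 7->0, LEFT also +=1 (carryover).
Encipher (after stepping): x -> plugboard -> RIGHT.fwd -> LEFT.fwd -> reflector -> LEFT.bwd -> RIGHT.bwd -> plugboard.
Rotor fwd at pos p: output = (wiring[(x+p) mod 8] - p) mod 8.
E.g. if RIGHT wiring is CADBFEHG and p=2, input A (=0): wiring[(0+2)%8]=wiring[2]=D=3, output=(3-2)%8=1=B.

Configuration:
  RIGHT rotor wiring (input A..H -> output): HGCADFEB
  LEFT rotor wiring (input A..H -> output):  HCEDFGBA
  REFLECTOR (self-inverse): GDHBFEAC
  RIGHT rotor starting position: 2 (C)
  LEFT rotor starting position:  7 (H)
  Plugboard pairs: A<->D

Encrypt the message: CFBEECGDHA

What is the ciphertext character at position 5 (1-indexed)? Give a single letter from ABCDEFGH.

Char 1 ('C'): step: R->3, L=7; C->plug->C->R->C->L->D->refl->B->L'->A->R'->B->plug->B
Char 2 ('F'): step: R->4, L=7; F->plug->F->R->C->L->D->refl->B->L'->A->R'->C->plug->C
Char 3 ('B'): step: R->5, L=7; B->plug->B->R->H->L->C->refl->H->L'->G->R'->H->plug->H
Char 4 ('E'): step: R->6, L=7; E->plug->E->R->E->L->E->refl->F->L'->D->R'->B->plug->B
Char 5 ('E'): step: R->7, L=7; E->plug->E->R->B->L->A->refl->G->L'->F->R'->H->plug->H

H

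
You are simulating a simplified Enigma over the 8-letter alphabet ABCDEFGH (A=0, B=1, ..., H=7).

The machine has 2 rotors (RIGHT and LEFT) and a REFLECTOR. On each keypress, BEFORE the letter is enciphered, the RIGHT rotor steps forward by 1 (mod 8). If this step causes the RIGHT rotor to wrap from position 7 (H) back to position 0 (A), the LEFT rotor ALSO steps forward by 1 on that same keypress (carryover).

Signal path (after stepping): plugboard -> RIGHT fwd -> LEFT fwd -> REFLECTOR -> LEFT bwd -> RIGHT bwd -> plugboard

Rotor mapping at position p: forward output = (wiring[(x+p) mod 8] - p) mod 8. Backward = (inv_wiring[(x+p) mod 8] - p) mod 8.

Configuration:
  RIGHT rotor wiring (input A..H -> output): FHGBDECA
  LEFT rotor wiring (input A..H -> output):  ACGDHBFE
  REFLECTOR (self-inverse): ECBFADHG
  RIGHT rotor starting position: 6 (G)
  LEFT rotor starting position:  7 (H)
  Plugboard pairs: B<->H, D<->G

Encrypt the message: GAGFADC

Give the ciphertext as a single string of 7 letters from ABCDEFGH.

Char 1 ('G'): step: R->7, L=7; G->plug->D->R->H->L->G->refl->H->L'->D->R'->H->plug->B
Char 2 ('A'): step: R->0, L->0 (L advanced); A->plug->A->R->F->L->B->refl->C->L'->B->R'->D->plug->G
Char 3 ('G'): step: R->1, L=0; G->plug->D->R->C->L->G->refl->H->L'->E->R'->H->plug->B
Char 4 ('F'): step: R->2, L=0; F->plug->F->R->G->L->F->refl->D->L'->D->R'->G->plug->D
Char 5 ('A'): step: R->3, L=0; A->plug->A->R->G->L->F->refl->D->L'->D->R'->H->plug->B
Char 6 ('D'): step: R->4, L=0; D->plug->G->R->C->L->G->refl->H->L'->E->R'->D->plug->G
Char 7 ('C'): step: R->5, L=0; C->plug->C->R->D->L->D->refl->F->L'->G->R'->H->plug->B

Answer: BGBDBGB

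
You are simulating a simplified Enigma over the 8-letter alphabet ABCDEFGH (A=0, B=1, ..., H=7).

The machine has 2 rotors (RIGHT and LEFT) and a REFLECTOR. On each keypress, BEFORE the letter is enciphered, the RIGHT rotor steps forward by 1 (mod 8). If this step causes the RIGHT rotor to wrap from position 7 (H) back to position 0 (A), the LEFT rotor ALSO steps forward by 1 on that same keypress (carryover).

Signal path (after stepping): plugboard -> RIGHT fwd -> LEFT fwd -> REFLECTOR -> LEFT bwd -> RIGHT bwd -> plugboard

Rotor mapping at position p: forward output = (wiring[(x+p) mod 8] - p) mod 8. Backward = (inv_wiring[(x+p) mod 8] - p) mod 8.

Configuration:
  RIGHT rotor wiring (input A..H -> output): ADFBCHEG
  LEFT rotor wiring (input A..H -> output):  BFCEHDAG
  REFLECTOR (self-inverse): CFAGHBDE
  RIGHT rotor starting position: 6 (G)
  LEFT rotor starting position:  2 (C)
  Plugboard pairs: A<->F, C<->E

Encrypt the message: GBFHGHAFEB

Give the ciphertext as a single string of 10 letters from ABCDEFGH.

Answer: BFCBCCDEHA

Derivation:
Char 1 ('G'): step: R->7, L=2; G->plug->G->R->A->L->A->refl->C->L'->B->R'->B->plug->B
Char 2 ('B'): step: R->0, L->3 (L advanced); B->plug->B->R->D->L->F->refl->B->L'->A->R'->A->plug->F
Char 3 ('F'): step: R->1, L=3; F->plug->A->R->C->L->A->refl->C->L'->G->R'->E->plug->C
Char 4 ('H'): step: R->2, L=3; H->plug->H->R->B->L->E->refl->H->L'->H->R'->B->plug->B
Char 5 ('G'): step: R->3, L=3; G->plug->G->R->A->L->B->refl->F->L'->D->R'->E->plug->C
Char 6 ('H'): step: R->4, L=3; H->plug->H->R->F->L->G->refl->D->L'->E->R'->E->plug->C
Char 7 ('A'): step: R->5, L=3; A->plug->F->R->A->L->B->refl->F->L'->D->R'->D->plug->D
Char 8 ('F'): step: R->6, L=3; F->plug->A->R->G->L->C->refl->A->L'->C->R'->C->plug->E
Char 9 ('E'): step: R->7, L=3; E->plug->C->R->E->L->D->refl->G->L'->F->R'->H->plug->H
Char 10 ('B'): step: R->0, L->4 (L advanced); B->plug->B->R->D->L->C->refl->A->L'->H->R'->F->plug->A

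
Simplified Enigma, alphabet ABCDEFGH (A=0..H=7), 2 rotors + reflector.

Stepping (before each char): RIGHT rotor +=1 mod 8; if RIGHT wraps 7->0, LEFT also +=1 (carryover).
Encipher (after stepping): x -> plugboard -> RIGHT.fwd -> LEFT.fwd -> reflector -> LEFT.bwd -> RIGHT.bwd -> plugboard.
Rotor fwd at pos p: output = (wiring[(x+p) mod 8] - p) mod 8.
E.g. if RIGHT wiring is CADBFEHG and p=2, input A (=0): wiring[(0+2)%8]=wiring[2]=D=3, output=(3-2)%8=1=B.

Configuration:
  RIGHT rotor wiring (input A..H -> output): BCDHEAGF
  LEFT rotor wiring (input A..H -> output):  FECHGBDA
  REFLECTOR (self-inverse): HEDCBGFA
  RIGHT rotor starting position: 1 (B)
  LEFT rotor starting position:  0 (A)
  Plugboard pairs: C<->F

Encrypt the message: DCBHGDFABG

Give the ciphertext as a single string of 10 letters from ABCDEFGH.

Char 1 ('D'): step: R->2, L=0; D->plug->D->R->G->L->D->refl->C->L'->C->R'->C->plug->F
Char 2 ('C'): step: R->3, L=0; C->plug->F->R->G->L->D->refl->C->L'->C->R'->E->plug->E
Char 3 ('B'): step: R->4, L=0; B->plug->B->R->E->L->G->refl->F->L'->A->R'->A->plug->A
Char 4 ('H'): step: R->5, L=0; H->plug->H->R->H->L->A->refl->H->L'->D->R'->A->plug->A
Char 5 ('G'): step: R->6, L=0; G->plug->G->R->G->L->D->refl->C->L'->C->R'->H->plug->H
Char 6 ('D'): step: R->7, L=0; D->plug->D->R->E->L->G->refl->F->L'->A->R'->E->plug->E
Char 7 ('F'): step: R->0, L->1 (L advanced); F->plug->C->R->D->L->F->refl->G->L'->C->R'->B->plug->B
Char 8 ('A'): step: R->1, L=1; A->plug->A->R->B->L->B->refl->E->L'->H->R'->E->plug->E
Char 9 ('B'): step: R->2, L=1; B->plug->B->R->F->L->C->refl->D->L'->A->R'->H->plug->H
Char 10 ('G'): step: R->3, L=1; G->plug->G->R->H->L->E->refl->B->L'->B->R'->B->plug->B

Answer: FEAAHEBEHB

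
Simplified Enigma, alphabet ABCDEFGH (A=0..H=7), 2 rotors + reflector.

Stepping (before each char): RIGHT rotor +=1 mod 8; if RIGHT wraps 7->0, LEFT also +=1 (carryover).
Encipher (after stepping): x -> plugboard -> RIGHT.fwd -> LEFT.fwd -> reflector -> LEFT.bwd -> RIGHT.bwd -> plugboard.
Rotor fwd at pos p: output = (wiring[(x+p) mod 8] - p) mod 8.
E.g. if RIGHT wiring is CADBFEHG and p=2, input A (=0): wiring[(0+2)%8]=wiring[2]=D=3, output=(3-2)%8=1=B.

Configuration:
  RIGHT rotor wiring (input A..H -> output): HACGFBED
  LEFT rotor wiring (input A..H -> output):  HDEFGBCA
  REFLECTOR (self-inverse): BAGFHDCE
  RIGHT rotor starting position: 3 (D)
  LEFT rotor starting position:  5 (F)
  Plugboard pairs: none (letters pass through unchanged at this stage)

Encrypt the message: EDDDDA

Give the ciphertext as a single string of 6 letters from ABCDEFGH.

Answer: FGCACF

Derivation:
Char 1 ('E'): step: R->4, L=5; E->plug->E->R->D->L->C->refl->G->L'->E->R'->F->plug->F
Char 2 ('D'): step: R->5, L=5; D->plug->D->R->C->L->D->refl->F->L'->B->R'->G->plug->G
Char 3 ('D'): step: R->6, L=5; D->plug->D->R->C->L->D->refl->F->L'->B->R'->C->plug->C
Char 4 ('D'): step: R->7, L=5; D->plug->D->R->D->L->C->refl->G->L'->E->R'->A->plug->A
Char 5 ('D'): step: R->0, L->6 (L advanced); D->plug->D->R->G->L->A->refl->B->L'->C->R'->C->plug->C
Char 6 ('A'): step: R->1, L=6; A->plug->A->R->H->L->D->refl->F->L'->D->R'->F->plug->F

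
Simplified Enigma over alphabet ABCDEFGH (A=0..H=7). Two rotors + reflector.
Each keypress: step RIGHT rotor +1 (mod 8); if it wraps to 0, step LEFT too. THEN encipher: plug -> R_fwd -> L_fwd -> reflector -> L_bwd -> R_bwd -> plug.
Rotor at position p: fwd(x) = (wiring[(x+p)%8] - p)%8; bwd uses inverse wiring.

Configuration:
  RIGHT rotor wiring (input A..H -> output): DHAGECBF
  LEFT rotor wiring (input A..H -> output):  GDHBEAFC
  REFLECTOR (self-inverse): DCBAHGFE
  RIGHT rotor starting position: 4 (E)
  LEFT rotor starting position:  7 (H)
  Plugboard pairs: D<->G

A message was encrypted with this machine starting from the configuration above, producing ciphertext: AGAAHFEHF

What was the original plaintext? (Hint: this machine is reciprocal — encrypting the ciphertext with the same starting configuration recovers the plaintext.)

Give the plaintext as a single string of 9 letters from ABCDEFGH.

Answer: HEBBDEDDH

Derivation:
Char 1 ('A'): step: R->5, L=7; A->plug->A->R->F->L->F->refl->G->L'->H->R'->H->plug->H
Char 2 ('G'): step: R->6, L=7; G->plug->D->R->B->L->H->refl->E->L'->C->R'->E->plug->E
Char 3 ('A'): step: R->7, L=7; A->plug->A->R->G->L->B->refl->C->L'->E->R'->B->plug->B
Char 4 ('A'): step: R->0, L->0 (L advanced); A->plug->A->R->D->L->B->refl->C->L'->H->R'->B->plug->B
Char 5 ('H'): step: R->1, L=0; H->plug->H->R->C->L->H->refl->E->L'->E->R'->G->plug->D
Char 6 ('F'): step: R->2, L=0; F->plug->F->R->D->L->B->refl->C->L'->H->R'->E->plug->E
Char 7 ('E'): step: R->3, L=0; E->plug->E->R->C->L->H->refl->E->L'->E->R'->G->plug->D
Char 8 ('H'): step: R->4, L=0; H->plug->H->R->C->L->H->refl->E->L'->E->R'->G->plug->D
Char 9 ('F'): step: R->5, L=0; F->plug->F->R->D->L->B->refl->C->L'->H->R'->H->plug->H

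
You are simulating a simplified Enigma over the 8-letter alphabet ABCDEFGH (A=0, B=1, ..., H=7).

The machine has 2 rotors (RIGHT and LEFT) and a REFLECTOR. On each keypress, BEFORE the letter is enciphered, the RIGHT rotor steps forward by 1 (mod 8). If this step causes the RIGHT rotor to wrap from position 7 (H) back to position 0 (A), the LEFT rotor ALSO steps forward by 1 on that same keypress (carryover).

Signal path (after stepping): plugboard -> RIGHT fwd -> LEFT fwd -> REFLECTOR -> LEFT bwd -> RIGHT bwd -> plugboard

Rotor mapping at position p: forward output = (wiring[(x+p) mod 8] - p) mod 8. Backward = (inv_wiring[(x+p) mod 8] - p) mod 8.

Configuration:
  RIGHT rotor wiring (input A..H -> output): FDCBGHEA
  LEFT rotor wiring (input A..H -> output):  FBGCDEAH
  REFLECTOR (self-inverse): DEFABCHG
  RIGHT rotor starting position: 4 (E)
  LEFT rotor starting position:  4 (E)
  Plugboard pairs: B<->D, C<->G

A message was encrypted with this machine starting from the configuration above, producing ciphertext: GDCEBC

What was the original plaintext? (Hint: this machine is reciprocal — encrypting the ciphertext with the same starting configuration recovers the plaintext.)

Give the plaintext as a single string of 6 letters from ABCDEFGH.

Char 1 ('G'): step: R->5, L=4; G->plug->C->R->D->L->D->refl->A->L'->B->R'->H->plug->H
Char 2 ('D'): step: R->6, L=4; D->plug->B->R->C->L->E->refl->B->L'->E->R'->E->plug->E
Char 3 ('C'): step: R->7, L=4; C->plug->G->R->A->L->H->refl->G->L'->H->R'->F->plug->F
Char 4 ('E'): step: R->0, L->5 (L advanced); E->plug->E->R->G->L->F->refl->C->L'->C->R'->C->plug->G
Char 5 ('B'): step: R->1, L=5; B->plug->D->R->F->L->B->refl->E->L'->E->R'->H->plug->H
Char 6 ('C'): step: R->2, L=5; C->plug->G->R->D->L->A->refl->D->L'->B->R'->H->plug->H

Answer: HEFGHH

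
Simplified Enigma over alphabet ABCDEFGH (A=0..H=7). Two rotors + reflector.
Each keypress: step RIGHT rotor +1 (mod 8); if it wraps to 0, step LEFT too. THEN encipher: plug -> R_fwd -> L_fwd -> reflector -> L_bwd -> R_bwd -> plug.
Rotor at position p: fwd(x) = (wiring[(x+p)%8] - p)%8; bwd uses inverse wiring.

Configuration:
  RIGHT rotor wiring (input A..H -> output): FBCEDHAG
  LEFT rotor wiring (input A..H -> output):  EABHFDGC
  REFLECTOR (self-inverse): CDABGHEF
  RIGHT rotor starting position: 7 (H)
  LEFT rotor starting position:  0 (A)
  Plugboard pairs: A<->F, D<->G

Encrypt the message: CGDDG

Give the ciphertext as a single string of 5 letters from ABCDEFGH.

Answer: ECBHB

Derivation:
Char 1 ('C'): step: R->0, L->1 (L advanced); C->plug->C->R->C->L->G->refl->E->L'->D->R'->E->plug->E
Char 2 ('G'): step: R->1, L=1; G->plug->D->R->C->L->G->refl->E->L'->D->R'->C->plug->C
Char 3 ('D'): step: R->2, L=1; D->plug->G->R->D->L->E->refl->G->L'->C->R'->B->plug->B
Char 4 ('D'): step: R->3, L=1; D->plug->G->R->G->L->B->refl->D->L'->H->R'->H->plug->H
Char 5 ('G'): step: R->4, L=1; G->plug->D->R->C->L->G->refl->E->L'->D->R'->B->plug->B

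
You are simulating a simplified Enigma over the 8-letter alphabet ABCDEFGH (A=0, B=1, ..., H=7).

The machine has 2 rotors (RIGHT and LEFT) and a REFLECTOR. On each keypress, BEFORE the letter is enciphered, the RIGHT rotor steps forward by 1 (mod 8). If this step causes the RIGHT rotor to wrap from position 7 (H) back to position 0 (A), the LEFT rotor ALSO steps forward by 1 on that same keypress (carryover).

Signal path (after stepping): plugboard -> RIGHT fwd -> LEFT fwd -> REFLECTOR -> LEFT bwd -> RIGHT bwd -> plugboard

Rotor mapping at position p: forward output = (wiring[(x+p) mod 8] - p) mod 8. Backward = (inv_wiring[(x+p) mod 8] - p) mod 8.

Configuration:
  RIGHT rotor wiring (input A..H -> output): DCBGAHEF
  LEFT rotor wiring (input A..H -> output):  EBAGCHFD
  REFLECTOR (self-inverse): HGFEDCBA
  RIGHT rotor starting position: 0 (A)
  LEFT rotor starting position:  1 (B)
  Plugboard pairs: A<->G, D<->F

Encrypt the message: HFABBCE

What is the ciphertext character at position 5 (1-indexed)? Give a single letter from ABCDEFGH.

Char 1 ('H'): step: R->1, L=1; H->plug->H->R->C->L->F->refl->C->L'->G->R'->E->plug->E
Char 2 ('F'): step: R->2, L=1; F->plug->D->R->F->L->E->refl->D->L'->H->R'->A->plug->G
Char 3 ('A'): step: R->3, L=1; A->plug->G->R->H->L->D->refl->E->L'->F->R'->B->plug->B
Char 4 ('B'): step: R->4, L=1; B->plug->B->R->D->L->B->refl->G->L'->E->R'->A->plug->G
Char 5 ('B'): step: R->5, L=1; B->plug->B->R->H->L->D->refl->E->L'->F->R'->E->plug->E

E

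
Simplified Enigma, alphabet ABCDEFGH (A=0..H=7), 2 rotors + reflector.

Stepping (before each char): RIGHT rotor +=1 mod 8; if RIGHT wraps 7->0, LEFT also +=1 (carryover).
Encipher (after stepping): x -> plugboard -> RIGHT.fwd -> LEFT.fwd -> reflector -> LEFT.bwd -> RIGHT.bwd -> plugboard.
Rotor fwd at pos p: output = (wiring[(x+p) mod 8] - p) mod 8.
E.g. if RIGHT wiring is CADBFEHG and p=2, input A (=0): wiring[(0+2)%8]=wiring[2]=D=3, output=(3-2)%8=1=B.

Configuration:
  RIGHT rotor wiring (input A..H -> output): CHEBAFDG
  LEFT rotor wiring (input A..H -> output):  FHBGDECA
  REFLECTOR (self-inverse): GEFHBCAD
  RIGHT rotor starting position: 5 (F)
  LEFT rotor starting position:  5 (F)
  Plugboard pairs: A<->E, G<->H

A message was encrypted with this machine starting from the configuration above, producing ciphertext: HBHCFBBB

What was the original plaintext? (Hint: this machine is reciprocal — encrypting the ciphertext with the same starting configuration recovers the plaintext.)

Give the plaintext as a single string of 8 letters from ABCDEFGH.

Char 1 ('H'): step: R->6, L=5; H->plug->G->R->C->L->D->refl->H->L'->A->R'->B->plug->B
Char 2 ('B'): step: R->7, L=5; B->plug->B->R->D->L->A->refl->G->L'->H->R'->A->plug->E
Char 3 ('H'): step: R->0, L->6 (L advanced); H->plug->G->R->D->L->B->refl->E->L'->A->R'->E->plug->A
Char 4 ('C'): step: R->1, L=6; C->plug->C->R->A->L->E->refl->B->L'->D->R'->B->plug->B
Char 5 ('F'): step: R->2, L=6; F->plug->F->R->E->L->D->refl->H->L'->C->R'->A->plug->E
Char 6 ('B'): step: R->3, L=6; B->plug->B->R->F->L->A->refl->G->L'->H->R'->F->plug->F
Char 7 ('B'): step: R->4, L=6; B->plug->B->R->B->L->C->refl->F->L'->G->R'->E->plug->A
Char 8 ('B'): step: R->5, L=6; B->plug->B->R->G->L->F->refl->C->L'->B->R'->C->plug->C

Answer: BEABEFAC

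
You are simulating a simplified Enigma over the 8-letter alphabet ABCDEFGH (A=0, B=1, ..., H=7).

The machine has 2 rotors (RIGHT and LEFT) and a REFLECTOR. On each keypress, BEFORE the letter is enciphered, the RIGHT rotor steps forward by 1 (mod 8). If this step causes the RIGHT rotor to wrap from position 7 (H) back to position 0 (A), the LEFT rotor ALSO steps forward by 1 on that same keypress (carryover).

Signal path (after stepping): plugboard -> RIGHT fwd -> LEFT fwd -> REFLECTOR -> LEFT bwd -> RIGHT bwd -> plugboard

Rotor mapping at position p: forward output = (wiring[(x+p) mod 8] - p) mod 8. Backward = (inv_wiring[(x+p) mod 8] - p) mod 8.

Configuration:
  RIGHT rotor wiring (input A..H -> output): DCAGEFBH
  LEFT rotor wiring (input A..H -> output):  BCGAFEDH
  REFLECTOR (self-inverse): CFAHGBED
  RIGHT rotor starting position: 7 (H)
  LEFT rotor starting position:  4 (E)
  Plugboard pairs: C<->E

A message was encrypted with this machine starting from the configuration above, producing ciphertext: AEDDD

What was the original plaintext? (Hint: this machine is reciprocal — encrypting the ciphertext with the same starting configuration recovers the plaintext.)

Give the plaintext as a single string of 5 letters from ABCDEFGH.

Char 1 ('A'): step: R->0, L->5 (L advanced); A->plug->A->R->D->L->E->refl->G->L'->B->R'->G->plug->G
Char 2 ('E'): step: R->1, L=5; E->plug->C->R->F->L->B->refl->F->L'->E->R'->E->plug->C
Char 3 ('D'): step: R->2, L=5; D->plug->D->R->D->L->E->refl->G->L'->B->R'->G->plug->G
Char 4 ('D'): step: R->3, L=5; D->plug->D->R->G->L->D->refl->H->L'->A->R'->F->plug->F
Char 5 ('D'): step: R->4, L=5; D->plug->D->R->D->L->E->refl->G->L'->B->R'->B->plug->B

Answer: GCGFB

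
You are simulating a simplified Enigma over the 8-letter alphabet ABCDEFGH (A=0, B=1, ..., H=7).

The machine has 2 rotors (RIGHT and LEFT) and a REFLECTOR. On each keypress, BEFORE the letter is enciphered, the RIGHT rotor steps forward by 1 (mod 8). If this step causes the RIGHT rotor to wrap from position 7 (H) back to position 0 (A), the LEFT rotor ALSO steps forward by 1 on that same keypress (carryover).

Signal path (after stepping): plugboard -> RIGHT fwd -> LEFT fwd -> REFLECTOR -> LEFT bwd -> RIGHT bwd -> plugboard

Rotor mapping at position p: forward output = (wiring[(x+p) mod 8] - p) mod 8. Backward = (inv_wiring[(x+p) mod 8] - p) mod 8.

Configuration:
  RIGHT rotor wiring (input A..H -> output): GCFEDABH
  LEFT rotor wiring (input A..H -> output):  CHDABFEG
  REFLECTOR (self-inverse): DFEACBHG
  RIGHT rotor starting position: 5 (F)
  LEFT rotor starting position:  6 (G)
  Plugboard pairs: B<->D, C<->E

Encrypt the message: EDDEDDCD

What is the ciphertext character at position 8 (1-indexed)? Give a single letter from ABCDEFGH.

Char 1 ('E'): step: R->6, L=6; E->plug->C->R->A->L->G->refl->H->L'->H->R'->E->plug->C
Char 2 ('D'): step: R->7, L=6; D->plug->B->R->H->L->H->refl->G->L'->A->R'->A->plug->A
Char 3 ('D'): step: R->0, L->7 (L advanced); D->plug->B->R->C->L->A->refl->D->L'->B->R'->G->plug->G
Char 4 ('E'): step: R->1, L=7; E->plug->C->R->D->L->E->refl->C->L'->F->R'->H->plug->H
Char 5 ('D'): step: R->2, L=7; D->plug->B->R->C->L->A->refl->D->L'->B->R'->C->plug->E
Char 6 ('D'): step: R->3, L=7; D->plug->B->R->A->L->H->refl->G->L'->G->R'->D->plug->B
Char 7 ('C'): step: R->4, L=7; C->plug->E->R->C->L->A->refl->D->L'->B->R'->G->plug->G
Char 8 ('D'): step: R->5, L=7; D->plug->B->R->E->L->B->refl->F->L'->H->R'->G->plug->G

G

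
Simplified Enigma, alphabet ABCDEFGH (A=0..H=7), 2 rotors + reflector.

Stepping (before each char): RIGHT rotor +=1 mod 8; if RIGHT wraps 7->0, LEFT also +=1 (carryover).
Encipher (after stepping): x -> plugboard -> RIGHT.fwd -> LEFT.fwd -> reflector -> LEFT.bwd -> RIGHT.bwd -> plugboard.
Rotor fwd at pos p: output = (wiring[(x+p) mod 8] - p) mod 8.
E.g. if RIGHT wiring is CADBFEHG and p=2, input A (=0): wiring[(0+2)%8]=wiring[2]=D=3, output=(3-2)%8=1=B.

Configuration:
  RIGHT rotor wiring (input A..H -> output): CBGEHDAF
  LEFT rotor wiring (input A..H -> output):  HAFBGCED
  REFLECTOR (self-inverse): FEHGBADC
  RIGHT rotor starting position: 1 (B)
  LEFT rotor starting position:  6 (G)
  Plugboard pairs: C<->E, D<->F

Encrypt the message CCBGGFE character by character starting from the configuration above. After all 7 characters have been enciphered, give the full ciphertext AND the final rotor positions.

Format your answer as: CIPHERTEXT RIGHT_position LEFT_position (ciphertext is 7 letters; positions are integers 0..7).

Char 1 ('C'): step: R->2, L=6; C->plug->E->R->G->L->A->refl->F->L'->B->R'->D->plug->F
Char 2 ('C'): step: R->3, L=6; C->plug->E->R->C->L->B->refl->E->L'->H->R'->F->plug->D
Char 3 ('B'): step: R->4, L=6; B->plug->B->R->H->L->E->refl->B->L'->C->R'->G->plug->G
Char 4 ('G'): step: R->5, L=6; G->plug->G->R->H->L->E->refl->B->L'->C->R'->H->plug->H
Char 5 ('G'): step: R->6, L=6; G->plug->G->R->B->L->F->refl->A->L'->G->R'->F->plug->D
Char 6 ('F'): step: R->7, L=6; F->plug->D->R->H->L->E->refl->B->L'->C->R'->C->plug->E
Char 7 ('E'): step: R->0, L->7 (L advanced); E->plug->C->R->G->L->D->refl->G->L'->D->R'->F->plug->D
Final: ciphertext=FDGHDED, RIGHT=0, LEFT=7

Answer: FDGHDED 0 7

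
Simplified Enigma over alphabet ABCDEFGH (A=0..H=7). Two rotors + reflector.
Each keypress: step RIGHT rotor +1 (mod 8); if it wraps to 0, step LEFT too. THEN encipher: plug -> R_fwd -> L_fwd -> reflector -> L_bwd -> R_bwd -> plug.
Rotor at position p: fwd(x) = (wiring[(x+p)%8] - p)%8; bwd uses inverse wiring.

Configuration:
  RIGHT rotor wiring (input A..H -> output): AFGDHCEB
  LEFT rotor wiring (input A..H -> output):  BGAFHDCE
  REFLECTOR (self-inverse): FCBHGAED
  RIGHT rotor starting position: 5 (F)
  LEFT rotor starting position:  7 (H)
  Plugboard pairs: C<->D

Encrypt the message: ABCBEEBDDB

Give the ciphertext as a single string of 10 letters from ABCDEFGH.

Char 1 ('A'): step: R->6, L=7; A->plug->A->R->G->L->E->refl->G->L'->E->R'->H->plug->H
Char 2 ('B'): step: R->7, L=7; B->plug->B->R->B->L->C->refl->B->L'->D->R'->G->plug->G
Char 3 ('C'): step: R->0, L->0 (L advanced); C->plug->D->R->D->L->F->refl->A->L'->C->R'->F->plug->F
Char 4 ('B'): step: R->1, L=0; B->plug->B->R->F->L->D->refl->H->L'->E->R'->A->plug->A
Char 5 ('E'): step: R->2, L=0; E->plug->E->R->C->L->A->refl->F->L'->D->R'->H->plug->H
Char 6 ('E'): step: R->3, L=0; E->plug->E->R->G->L->C->refl->B->L'->A->R'->A->plug->A
Char 7 ('B'): step: R->4, L=0; B->plug->B->R->G->L->C->refl->B->L'->A->R'->C->plug->D
Char 8 ('D'): step: R->5, L=0; D->plug->C->R->E->L->H->refl->D->L'->F->R'->A->plug->A
Char 9 ('D'): step: R->6, L=0; D->plug->C->R->C->L->A->refl->F->L'->D->R'->B->plug->B
Char 10 ('B'): step: R->7, L=0; B->plug->B->R->B->L->G->refl->E->L'->H->R'->D->plug->C

Answer: HGFAHADABC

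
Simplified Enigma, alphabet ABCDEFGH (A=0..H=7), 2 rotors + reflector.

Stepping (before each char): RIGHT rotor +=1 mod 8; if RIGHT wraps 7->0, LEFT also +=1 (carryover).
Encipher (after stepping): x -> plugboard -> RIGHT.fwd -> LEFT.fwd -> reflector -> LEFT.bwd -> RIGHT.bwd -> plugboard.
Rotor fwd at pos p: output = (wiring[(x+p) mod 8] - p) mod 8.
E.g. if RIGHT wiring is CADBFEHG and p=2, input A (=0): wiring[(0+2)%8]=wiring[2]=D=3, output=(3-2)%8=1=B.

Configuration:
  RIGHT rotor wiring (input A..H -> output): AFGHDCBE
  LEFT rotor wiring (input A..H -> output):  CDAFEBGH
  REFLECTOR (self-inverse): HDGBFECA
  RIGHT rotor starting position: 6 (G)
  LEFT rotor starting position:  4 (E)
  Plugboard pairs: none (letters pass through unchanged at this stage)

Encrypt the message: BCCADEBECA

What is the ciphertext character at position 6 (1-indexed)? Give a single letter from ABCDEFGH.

Char 1 ('B'): step: R->7, L=4; B->plug->B->R->B->L->F->refl->E->L'->G->R'->C->plug->C
Char 2 ('C'): step: R->0, L->5 (L advanced); C->plug->C->R->G->L->A->refl->H->L'->H->R'->D->plug->D
Char 3 ('C'): step: R->1, L=5; C->plug->C->R->G->L->A->refl->H->L'->H->R'->H->plug->H
Char 4 ('A'): step: R->2, L=5; A->plug->A->R->E->L->G->refl->C->L'->C->R'->F->plug->F
Char 5 ('D'): step: R->3, L=5; D->plug->D->R->G->L->A->refl->H->L'->H->R'->C->plug->C
Char 6 ('E'): step: R->4, L=5; E->plug->E->R->E->L->G->refl->C->L'->C->R'->G->plug->G

G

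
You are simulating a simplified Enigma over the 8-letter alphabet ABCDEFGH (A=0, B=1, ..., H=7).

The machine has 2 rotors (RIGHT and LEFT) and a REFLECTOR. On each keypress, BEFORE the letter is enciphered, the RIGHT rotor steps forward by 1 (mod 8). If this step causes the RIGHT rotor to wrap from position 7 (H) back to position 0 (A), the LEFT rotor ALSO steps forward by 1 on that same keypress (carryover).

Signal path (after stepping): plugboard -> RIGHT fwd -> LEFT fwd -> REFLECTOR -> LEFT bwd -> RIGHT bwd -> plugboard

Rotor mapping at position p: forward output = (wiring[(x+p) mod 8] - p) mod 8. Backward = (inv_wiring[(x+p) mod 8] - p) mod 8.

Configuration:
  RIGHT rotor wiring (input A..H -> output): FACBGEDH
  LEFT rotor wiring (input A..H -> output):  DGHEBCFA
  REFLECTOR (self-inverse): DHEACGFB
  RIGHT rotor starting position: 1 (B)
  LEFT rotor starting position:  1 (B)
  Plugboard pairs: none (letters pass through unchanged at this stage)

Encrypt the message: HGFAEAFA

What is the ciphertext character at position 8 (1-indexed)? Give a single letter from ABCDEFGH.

Char 1 ('H'): step: R->2, L=1; H->plug->H->R->G->L->H->refl->B->L'->E->R'->C->plug->C
Char 2 ('G'): step: R->3, L=1; G->plug->G->R->F->L->E->refl->C->L'->H->R'->H->plug->H
Char 3 ('F'): step: R->4, L=1; F->plug->F->R->E->L->B->refl->H->L'->G->R'->G->plug->G
Char 4 ('A'): step: R->5, L=1; A->plug->A->R->H->L->C->refl->E->L'->F->R'->F->plug->F
Char 5 ('E'): step: R->6, L=1; E->plug->E->R->E->L->B->refl->H->L'->G->R'->H->plug->H
Char 6 ('A'): step: R->7, L=1; A->plug->A->R->A->L->F->refl->G->L'->B->R'->C->plug->C
Char 7 ('F'): step: R->0, L->2 (L advanced); F->plug->F->R->E->L->D->refl->A->L'->D->R'->G->plug->G
Char 8 ('A'): step: R->1, L=2; A->plug->A->R->H->L->E->refl->C->L'->B->R'->B->plug->B

B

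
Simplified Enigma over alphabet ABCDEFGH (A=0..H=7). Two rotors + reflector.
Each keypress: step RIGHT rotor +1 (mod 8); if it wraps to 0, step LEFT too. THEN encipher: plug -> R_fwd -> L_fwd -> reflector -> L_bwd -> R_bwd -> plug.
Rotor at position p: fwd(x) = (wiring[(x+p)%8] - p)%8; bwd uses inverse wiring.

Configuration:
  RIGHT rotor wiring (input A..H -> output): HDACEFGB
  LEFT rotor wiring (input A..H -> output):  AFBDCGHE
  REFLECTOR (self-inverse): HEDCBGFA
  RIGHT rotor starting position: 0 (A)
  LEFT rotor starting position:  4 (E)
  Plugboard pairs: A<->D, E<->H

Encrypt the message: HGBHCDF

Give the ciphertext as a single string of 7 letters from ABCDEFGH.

Answer: FHCFGGC

Derivation:
Char 1 ('H'): step: R->1, L=4; H->plug->E->R->E->L->E->refl->B->L'->F->R'->F->plug->F
Char 2 ('G'): step: R->2, L=4; G->plug->G->R->F->L->B->refl->E->L'->E->R'->E->plug->H
Char 3 ('B'): step: R->3, L=4; B->plug->B->R->B->L->C->refl->D->L'->C->R'->C->plug->C
Char 4 ('H'): step: R->4, L=4; H->plug->E->R->D->L->A->refl->H->L'->H->R'->F->plug->F
Char 5 ('C'): step: R->5, L=4; C->plug->C->R->E->L->E->refl->B->L'->F->R'->G->plug->G
Char 6 ('D'): step: R->6, L=4; D->plug->A->R->A->L->G->refl->F->L'->G->R'->G->plug->G
Char 7 ('F'): step: R->7, L=4; F->plug->F->R->F->L->B->refl->E->L'->E->R'->C->plug->C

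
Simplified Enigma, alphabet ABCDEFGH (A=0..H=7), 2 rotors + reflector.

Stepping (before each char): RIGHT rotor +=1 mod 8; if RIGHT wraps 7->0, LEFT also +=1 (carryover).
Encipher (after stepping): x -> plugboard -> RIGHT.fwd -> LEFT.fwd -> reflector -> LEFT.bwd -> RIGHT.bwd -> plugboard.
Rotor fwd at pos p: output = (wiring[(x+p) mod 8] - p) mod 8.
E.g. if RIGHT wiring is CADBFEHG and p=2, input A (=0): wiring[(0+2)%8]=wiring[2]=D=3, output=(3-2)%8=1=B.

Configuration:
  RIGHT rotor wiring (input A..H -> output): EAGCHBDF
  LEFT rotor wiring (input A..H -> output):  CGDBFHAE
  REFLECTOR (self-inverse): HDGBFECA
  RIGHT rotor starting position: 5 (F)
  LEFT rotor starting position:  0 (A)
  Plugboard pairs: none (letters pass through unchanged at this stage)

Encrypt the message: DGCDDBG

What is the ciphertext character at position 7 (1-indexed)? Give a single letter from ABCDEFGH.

Char 1 ('D'): step: R->6, L=0; D->plug->D->R->C->L->D->refl->B->L'->D->R'->H->plug->H
Char 2 ('G'): step: R->7, L=0; G->plug->G->R->C->L->D->refl->B->L'->D->R'->E->plug->E
Char 3 ('C'): step: R->0, L->1 (L advanced); C->plug->C->R->G->L->D->refl->B->L'->H->R'->E->plug->E
Char 4 ('D'): step: R->1, L=1; D->plug->D->R->G->L->D->refl->B->L'->H->R'->A->plug->A
Char 5 ('D'): step: R->2, L=1; D->plug->D->R->H->L->B->refl->D->L'->G->R'->H->plug->H
Char 6 ('B'): step: R->3, L=1; B->plug->B->R->E->L->G->refl->C->L'->B->R'->F->plug->F
Char 7 ('G'): step: R->4, L=1; G->plug->G->R->C->L->A->refl->H->L'->F->R'->B->plug->B

B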